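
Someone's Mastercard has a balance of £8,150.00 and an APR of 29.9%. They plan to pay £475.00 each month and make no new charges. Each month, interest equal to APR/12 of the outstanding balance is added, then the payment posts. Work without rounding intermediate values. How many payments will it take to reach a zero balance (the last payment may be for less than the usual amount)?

23 payments

Monthly rate r = 29.9%/12 = 2.49167% = 0.0249167.
Recurrence: B ← B·(1+r) − £475.00.
Month 1: interest £203.07; balance after payment £7,878.07.
Month 2: interest £196.30; balance after payment £7,599.37.
Closed form: n = −ln(1 − rB₀/P)/ln(1+r) = −ln(0.57248)/ln(1.02492) ≈ 22.663, so the balance reaches zero during payment 23.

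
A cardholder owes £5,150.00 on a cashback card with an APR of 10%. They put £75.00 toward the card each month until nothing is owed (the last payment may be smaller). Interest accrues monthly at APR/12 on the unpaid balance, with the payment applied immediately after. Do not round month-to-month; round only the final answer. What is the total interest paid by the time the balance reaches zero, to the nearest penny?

Monthly rate r = 10%/12 = 0.833333% = 0.00833333.
Payoff takes n = ⌈−ln(1 − rB₀/P)/ln(1+r)⌉ = ⌈102.322⌉ = 103 payments; the last is £24.23.
Total paid = 102·£75.00 + £24.23 = £7,674.23.
Total interest = total paid − principal = £7,674.23 − £5,150.00 = £2,524.23.

£2,524.23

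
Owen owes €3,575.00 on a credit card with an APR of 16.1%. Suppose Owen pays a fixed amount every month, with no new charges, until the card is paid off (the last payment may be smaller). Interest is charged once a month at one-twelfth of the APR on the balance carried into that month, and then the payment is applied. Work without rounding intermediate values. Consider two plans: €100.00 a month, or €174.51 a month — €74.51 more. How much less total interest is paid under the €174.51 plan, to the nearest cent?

€693.23

Monthly rate r = 16.1%/12 = 1.34167% = 0.0134167.
At €100.00/mo: n = ⌈−ln(1 − rB₀/P)/ln(1+r)⌉ = 50 payments (last €1.51); total interest = total paid − €3,575.00 = €1,326.51.
At €174.51/mo: 25 payments (last €20.04); total interest €633.28.
Interest saved = €1,326.51 − €633.28 = €693.23.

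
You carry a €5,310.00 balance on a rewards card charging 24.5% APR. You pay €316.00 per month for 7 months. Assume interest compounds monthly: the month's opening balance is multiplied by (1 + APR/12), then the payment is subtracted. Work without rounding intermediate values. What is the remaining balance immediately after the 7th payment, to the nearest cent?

€3,764.79

Monthly rate r = 24.5%/12 = 2.04167% = 0.0204167.
Each month: B ← B·(1+r) − €316.00.
Month 1: interest €108.41; balance after payment €5,102.41.
Month 2: interest €104.17; balance after payment €4,890.59.
Month 3: interest €99.85; balance after payment €4,674.44.
Month 4: interest €95.44; balance after payment €4,453.87.
Month 5: interest €90.93; balance after payment €4,228.81.
Month 6: interest €86.34; balance after payment €3,999.14.
Month 7: interest €81.65; balance after payment €3,764.79.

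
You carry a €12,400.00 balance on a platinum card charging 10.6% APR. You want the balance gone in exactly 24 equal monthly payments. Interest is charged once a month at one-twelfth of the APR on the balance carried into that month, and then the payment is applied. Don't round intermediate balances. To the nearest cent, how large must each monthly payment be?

€575.64

Monthly rate r = 10.6%/12 = 0.883333% = 0.00883333.
Level-payment amortization: P = B₀·r / (1 − (1+r)^(−n)) = 12400.00·0.00883333 / (1 − 1.00883^(−24)).
Denominator 1 − (1+r)^(−24) = 0.190281922.
P = 109.533 / 0.190281922 ≈ 575.64.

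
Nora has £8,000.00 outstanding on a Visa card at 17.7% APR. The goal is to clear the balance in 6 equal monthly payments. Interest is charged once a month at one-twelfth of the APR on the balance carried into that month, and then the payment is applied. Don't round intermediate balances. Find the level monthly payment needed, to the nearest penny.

Monthly rate r = 17.7%/12 = 1.475% = 0.01475.
Level-payment amortization: P = B₀·r / (1 − (1+r)^(−n)) = 8000.00·0.01475 / (1 − 1.01475^(−6)).
Denominator 1 − (1+r)^(−6) = 0.0841051014.
P = 118 / 0.0841051014 ≈ 1403.01.

£1,403.01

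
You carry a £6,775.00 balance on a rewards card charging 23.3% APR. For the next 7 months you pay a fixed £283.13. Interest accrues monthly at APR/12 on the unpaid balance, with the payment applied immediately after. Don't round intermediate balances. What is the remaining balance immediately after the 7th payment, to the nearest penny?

Monthly rate r = 23.3%/12 = 1.94167% = 0.0194167.
Each month: B ← B·(1+r) − £283.13.
Month 1: interest £131.55; balance after payment £6,623.42.
Month 2: interest £128.60; balance after payment £6,468.89.
Month 3: interest £125.60; balance after payment £6,311.37.
Month 4: interest £122.55; balance after payment £6,150.78.
Month 5: interest £119.43; balance after payment £5,987.08.
Month 6: interest £116.25; balance after payment £5,820.20.
Month 7: interest £113.01; balance after payment £5,650.08.

£5,650.08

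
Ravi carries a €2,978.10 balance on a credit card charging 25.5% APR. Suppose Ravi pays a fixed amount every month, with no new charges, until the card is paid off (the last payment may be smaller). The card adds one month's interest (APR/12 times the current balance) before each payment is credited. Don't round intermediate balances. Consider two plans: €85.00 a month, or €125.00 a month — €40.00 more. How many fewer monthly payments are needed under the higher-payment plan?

31 fewer payments

Monthly rate r = 25.5%/12 = 2.125% = 0.02125.
At €85.00/mo: n = ⌈−ln(1 − rB₀/P)/ln(1+r)⌉ = 65 payments (last €76.40); total interest = total paid − €2,978.10 = €2,538.30.
At €125.00/mo: 34 payments (last €70.93); total interest €1,217.83.
Payments saved = 65 − 34 = 31.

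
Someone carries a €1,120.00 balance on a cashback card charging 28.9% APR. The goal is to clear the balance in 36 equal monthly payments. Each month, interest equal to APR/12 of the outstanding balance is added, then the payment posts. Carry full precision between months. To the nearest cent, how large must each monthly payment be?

Monthly rate r = 28.9%/12 = 2.40833% = 0.0240833.
Level-payment amortization: P = B₀·r / (1 − (1+r)^(−n)) = 1120.00·0.0240833 / (1 − 1.02408^(−36)).
Denominator 1 − (1+r)^(−36) = 0.575449589.
P = 26.9733 / 0.575449589 ≈ 46.87.

€46.87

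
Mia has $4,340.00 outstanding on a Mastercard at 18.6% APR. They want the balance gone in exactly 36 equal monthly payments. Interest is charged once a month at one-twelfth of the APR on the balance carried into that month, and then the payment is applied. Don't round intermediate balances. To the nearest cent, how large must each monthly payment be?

Monthly rate r = 18.6%/12 = 1.55% = 0.0155.
Level-payment amortization: P = B₀·r / (1 − (1+r)^(−n)) = 4340.00·0.0155 / (1 − 1.0155^(−36)).
Denominator 1 − (1+r)^(−36) = 0.425192268.
P = 67.27 / 0.425192268 ≈ 158.21.

$158.21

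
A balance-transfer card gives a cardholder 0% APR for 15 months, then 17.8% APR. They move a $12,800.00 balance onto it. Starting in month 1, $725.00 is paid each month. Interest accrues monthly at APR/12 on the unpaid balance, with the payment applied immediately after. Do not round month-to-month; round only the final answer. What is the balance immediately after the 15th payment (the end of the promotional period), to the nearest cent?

Promo months 1–15 at r₀ = 0%/12 = 0; months 16+ at r₁ = 17.8%/12 = 0.0148333.
After month 15 (no interest yet): B = $12,800.00 − 15·$725.00 = $1,925.00.

$1,925.00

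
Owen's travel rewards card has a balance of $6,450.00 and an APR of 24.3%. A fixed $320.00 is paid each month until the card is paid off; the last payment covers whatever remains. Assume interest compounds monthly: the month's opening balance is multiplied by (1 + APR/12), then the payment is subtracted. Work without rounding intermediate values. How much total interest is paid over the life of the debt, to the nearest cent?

Monthly rate r = 24.3%/12 = 2.025% = 0.02025.
Payoff takes n = ⌈−ln(1 − rB₀/P)/ln(1+r)⌉ = ⌈26.164⌉ = 27 payments; the last is $52.89.
Total paid = 26·$320.00 + $52.89 = $8,372.89.
Total interest = total paid − principal = $8,372.89 − $6,450.00 = $1,922.89.

$1,922.89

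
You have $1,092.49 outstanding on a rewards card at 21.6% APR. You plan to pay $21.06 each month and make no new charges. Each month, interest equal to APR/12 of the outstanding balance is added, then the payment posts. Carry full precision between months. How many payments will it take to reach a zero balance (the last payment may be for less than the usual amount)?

Monthly rate r = 21.6%/12 = 1.8% = 0.018.
Recurrence: B ← B·(1+r) − $21.06.
Month 1: interest $19.66; balance after payment $1,091.09.
Month 2: interest $19.64; balance after payment $1,089.67.
Closed form: n = −ln(1 − rB₀/P)/ln(1+r) = −ln(0.066248)/ln(1.018) ≈ 152.150, so the balance reaches zero during payment 153.

153 months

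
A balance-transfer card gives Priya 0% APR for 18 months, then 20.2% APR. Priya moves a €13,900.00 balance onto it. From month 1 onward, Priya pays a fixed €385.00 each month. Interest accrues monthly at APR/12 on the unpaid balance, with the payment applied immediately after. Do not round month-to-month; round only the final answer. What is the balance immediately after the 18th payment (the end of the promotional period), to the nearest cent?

€6,970.00

Promo months 1–18 at r₀ = 0%/12 = 0; months 19+ at r₁ = 20.2%/12 = 0.0168333.
After month 18 (no interest yet): B = €13,900.00 − 18·€385.00 = €6,970.00.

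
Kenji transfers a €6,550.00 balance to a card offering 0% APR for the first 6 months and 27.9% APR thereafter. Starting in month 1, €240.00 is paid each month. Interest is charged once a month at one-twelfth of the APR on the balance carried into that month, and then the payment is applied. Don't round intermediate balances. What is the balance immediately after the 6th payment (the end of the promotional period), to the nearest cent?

Promo months 1–6 at r₀ = 0%/12 = 0; months 7+ at r₁ = 27.9%/12 = 0.02325.
After month 6 (no interest yet): B = €6,550.00 − 6·€240.00 = €5,110.00.

€5,110.00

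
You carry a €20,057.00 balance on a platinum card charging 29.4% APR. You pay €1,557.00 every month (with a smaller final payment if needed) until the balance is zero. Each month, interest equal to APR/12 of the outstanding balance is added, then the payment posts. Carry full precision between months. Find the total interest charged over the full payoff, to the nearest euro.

€4,341

Monthly rate r = 29.4%/12 = 2.45% = 0.0245.
Payoff takes n = ⌈−ln(1 − rB₀/P)/ln(1+r)⌉ = ⌈15.667⌉ = 16 payments; the last is €1,043.00.
Total paid = 15·€1,557.00 + €1,043.00 = €24,398.00.
Total interest = total paid − principal = €24,398.00 − €20,057.00 = €4,341.00.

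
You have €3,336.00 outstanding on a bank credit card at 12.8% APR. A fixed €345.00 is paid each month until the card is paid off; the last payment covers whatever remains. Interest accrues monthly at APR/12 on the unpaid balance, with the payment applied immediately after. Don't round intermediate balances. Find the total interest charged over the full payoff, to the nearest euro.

€204

Monthly rate r = 12.8%/12 = 1.06667% = 0.0106667.
Payoff takes n = ⌈−ln(1 − rB₀/P)/ln(1+r)⌉ = ⌈10.260⌉ = 11 payments; the last is €89.97.
Total paid = 10·€345.00 + €89.97 = €3,539.97.
Total interest = total paid − principal = €3,539.97 − €3,336.00 = €203.97.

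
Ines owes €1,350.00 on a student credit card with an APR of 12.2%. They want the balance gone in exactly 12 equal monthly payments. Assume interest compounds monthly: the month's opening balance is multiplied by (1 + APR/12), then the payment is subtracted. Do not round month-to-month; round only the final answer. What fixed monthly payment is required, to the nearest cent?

€120.07

Monthly rate r = 12.2%/12 = 1.01667% = 0.0101667.
Level-payment amortization: P = B₀·r / (1 − (1+r)^(−n)) = 1350.00·0.0101667 / (1 − 1.01017^(−12)).
Denominator 1 − (1+r)^(−12) = 0.114306216.
P = 13.725 / 0.114306216 ≈ 120.07.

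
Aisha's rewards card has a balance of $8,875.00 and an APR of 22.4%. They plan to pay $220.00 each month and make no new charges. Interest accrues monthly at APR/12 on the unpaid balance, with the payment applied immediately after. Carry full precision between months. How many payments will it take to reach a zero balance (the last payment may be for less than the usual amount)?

Monthly rate r = 22.4%/12 = 1.86667% = 0.0186667.
Recurrence: B ← B·(1+r) − $220.00.
Month 1: interest $165.67; balance after payment $8,820.67.
Month 2: interest $164.65; balance after payment $8,765.32.
Closed form: n = −ln(1 − rB₀/P)/ln(1+r) = −ln(0.24697)/ln(1.01867) ≈ 75.616, so the balance reaches zero during payment 76.

76 payments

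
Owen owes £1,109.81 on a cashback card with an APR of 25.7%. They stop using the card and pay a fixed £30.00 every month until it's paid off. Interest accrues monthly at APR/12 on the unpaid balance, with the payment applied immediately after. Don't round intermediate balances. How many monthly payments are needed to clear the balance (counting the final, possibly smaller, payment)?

Monthly rate r = 25.7%/12 = 2.14167% = 0.0214167.
Recurrence: B ← B·(1+r) − £30.00.
Month 1: interest £23.77; balance after payment £1,103.58.
Month 2: interest £23.63; balance after payment £1,097.21.
Closed form: n = −ln(1 − rB₀/P)/ln(1+r) = −ln(0.20772)/ln(1.02142) ≈ 74.164, so the balance reaches zero during payment 75.

75 payments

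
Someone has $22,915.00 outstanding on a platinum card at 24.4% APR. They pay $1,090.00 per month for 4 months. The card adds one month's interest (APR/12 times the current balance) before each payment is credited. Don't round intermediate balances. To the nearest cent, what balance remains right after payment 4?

$20,341.58

Monthly rate r = 24.4%/12 = 2.03333% = 0.0203333.
Each month: B ← B·(1+r) − $1,090.00.
Month 1: interest $465.94; balance after payment $22,290.94.
Month 2: interest $453.25; balance after payment $21,654.19.
Month 3: interest $440.30; balance after payment $21,004.49.
Month 4: interest $427.09; balance after payment $20,341.58.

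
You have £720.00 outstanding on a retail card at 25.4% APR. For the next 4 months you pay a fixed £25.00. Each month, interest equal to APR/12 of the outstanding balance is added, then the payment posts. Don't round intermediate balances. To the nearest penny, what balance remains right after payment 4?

£679.70

Monthly rate r = 25.4%/12 = 2.11667% = 0.0211667.
Each month: B ← B·(1+r) − £25.00.
Month 1: interest £15.24; balance after payment £710.24.
Month 2: interest £15.03; balance after payment £700.27.
Month 3: interest £14.82; balance after payment £690.10.
Month 4: interest £14.61; balance after payment £679.70.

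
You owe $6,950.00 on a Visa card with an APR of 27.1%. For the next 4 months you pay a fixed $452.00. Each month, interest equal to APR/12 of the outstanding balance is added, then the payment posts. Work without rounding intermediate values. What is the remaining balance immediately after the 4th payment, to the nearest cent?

Monthly rate r = 27.1%/12 = 2.25833% = 0.0225833.
Each month: B ← B·(1+r) − $452.00.
Month 1: interest $156.95; balance after payment $6,654.95.
Month 2: interest $150.29; balance after payment $6,353.25.
Month 3: interest $143.48; balance after payment $6,044.72.
Month 4: interest $136.51; balance after payment $5,729.23.

$5,729.23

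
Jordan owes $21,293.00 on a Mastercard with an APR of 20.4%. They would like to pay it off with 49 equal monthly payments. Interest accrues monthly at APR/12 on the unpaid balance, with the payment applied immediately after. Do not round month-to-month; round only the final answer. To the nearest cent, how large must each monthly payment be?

$643.86

Monthly rate r = 20.4%/12 = 1.7% = 0.017.
Level-payment amortization: P = B₀·r / (1 − (1+r)^(−n)) = 21293.00·0.017 / (1 − 1.017^(−49)).
Denominator 1 − (1+r)^(−49) = 0.56220247.
P = 361.981 / 0.56220247 ≈ 643.86.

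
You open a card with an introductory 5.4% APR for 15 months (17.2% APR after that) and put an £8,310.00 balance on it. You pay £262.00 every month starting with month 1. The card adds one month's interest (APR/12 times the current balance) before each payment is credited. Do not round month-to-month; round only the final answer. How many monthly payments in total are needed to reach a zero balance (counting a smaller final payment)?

Promo months 1–15 at r₀ = 5.4%/12 = 0.0045; months 16+ at r₁ = 17.2%/12 = 0.0143333.
After month 15: iterate B ← B·(1+r₀) − £262.00 for 15 months → £4,832.70.
Then at r₁ with £262.00/mo: n₂ = −ln(1 − r₁·B/P)/ln(1+r₁) ≈ 21.58 → 22 more payments.

37 months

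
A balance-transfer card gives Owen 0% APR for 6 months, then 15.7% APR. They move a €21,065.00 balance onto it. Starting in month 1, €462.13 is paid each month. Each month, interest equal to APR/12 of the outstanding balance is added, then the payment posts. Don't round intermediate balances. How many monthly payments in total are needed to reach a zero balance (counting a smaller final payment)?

63 months

Promo months 1–6 at r₀ = 0%/12 = 0; months 7+ at r₁ = 15.7%/12 = 0.0130833.
After month 6 (no interest yet): B = €21,065.00 − 6·€462.13 = €18,292.22.
Then at r₁ with €462.13/mo: n₂ = −ln(1 − r₁·B/P)/ln(1+r₁) ≈ 56.13 → 57 more payments.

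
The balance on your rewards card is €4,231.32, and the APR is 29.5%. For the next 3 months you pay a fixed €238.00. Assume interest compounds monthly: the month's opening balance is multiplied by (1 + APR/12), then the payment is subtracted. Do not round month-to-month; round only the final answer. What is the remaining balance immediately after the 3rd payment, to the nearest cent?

Monthly rate r = 29.5%/12 = 2.45833% = 0.0245833.
Each month: B ← B·(1+r) − €238.00.
Month 1: interest €104.02; balance after payment €4,097.34.
Month 2: interest €100.73; balance after payment €3,960.07.
Month 3: interest €97.35; balance after payment €3,819.42.

€3,819.42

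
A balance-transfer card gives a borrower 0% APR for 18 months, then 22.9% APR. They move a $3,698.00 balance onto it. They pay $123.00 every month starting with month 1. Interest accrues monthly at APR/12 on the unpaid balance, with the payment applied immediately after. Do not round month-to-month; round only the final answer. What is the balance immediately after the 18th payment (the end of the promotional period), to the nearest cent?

Promo months 1–18 at r₀ = 0%/12 = 0; months 19+ at r₁ = 22.9%/12 = 0.0190833.
After month 18 (no interest yet): B = $3,698.00 − 18·$123.00 = $1,484.00.

$1,484.00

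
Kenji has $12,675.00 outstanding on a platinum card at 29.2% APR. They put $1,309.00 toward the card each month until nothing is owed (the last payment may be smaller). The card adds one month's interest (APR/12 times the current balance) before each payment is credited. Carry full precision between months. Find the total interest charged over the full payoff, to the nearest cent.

Monthly rate r = 29.2%/12 = 2.43333% = 0.0243333.
Payoff takes n = ⌈−ln(1 − rB₀/P)/ln(1+r)⌉ = ⌈11.176⌉ = 12 payments; the last is $232.42.
Total paid = 11·$1,309.00 + $232.42 = $14,631.42.
Total interest = total paid − principal = $14,631.42 − $12,675.00 = $1,956.42.

$1,956.42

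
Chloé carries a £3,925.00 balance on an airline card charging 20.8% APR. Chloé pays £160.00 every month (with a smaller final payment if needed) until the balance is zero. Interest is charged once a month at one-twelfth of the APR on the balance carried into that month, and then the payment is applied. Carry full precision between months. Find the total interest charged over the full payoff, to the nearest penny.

£1,230.93

Monthly rate r = 20.8%/12 = 1.73333% = 0.0173333.
Payoff takes n = ⌈−ln(1 − rB₀/P)/ln(1+r)⌉ = ⌈32.223⌉ = 33 payments; the last is £35.93.
Total paid = 32·£160.00 + £35.93 = £5,155.93.
Total interest = total paid − principal = £5,155.93 − £3,925.00 = £1,230.93.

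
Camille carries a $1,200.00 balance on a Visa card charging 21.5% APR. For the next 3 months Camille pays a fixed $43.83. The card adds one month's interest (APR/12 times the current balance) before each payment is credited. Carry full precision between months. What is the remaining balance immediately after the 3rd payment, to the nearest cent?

Monthly rate r = 21.5%/12 = 1.79167% = 0.0179167.
Each month: B ← B·(1+r) − $43.83.
Month 1: interest $21.50; balance after payment $1,177.67.
Month 2: interest $21.10; balance after payment $1,154.94.
Month 3: interest $20.69; balance after payment $1,131.80.

$1,131.80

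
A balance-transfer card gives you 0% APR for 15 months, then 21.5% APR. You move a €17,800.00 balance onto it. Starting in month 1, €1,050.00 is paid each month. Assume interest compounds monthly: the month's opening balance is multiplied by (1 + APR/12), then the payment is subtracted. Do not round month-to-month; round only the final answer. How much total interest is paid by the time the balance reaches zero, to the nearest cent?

Promo months 1–15 at r₀ = 0%/12 = 0; months 16+ at r₁ = 21.5%/12 = 0.0179167.
After month 15 (no interest yet): B = €17,800.00 − 15·€1,050.00 = €2,050.00.
Then at r₁ with €1,050.00/mo: n₂ = −ln(1 − r₁·B/P)/ln(1+r₁) ≈ 2.01 → 3 more payments.
Total paid = 17·€1,050.00 + €5.40 = €17,855.40; interest = €17,855.40 − €17,800.00 = €55.40.

€55.40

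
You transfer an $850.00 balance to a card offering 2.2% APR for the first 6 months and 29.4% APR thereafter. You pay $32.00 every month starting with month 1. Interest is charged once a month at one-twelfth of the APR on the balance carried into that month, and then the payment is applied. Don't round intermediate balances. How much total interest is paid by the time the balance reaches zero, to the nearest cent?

$285.99

Promo months 1–6 at r₀ = 2.2%/12 = 0.00183333; months 7+ at r₁ = 29.4%/12 = 0.0245.
After month 6: iterate B ← B·(1+r₀) − $32.00 for 6 months → $666.51.
Then at r₁ with $32.00/mo: n₂ = −ln(1 − r₁·B/P)/ln(1+r₁) ≈ 29.50 → 30 more payments.
Total paid = 35·$32.00 + $15.99 = $1,135.99; interest = $1,135.99 − $850.00 = $285.99.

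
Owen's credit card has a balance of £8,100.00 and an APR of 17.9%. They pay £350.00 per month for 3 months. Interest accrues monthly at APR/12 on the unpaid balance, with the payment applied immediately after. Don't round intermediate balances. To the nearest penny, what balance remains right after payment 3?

£7,402.17

Monthly rate r = 17.9%/12 = 1.49167% = 0.0149167.
Each month: B ← B·(1+r) − £350.00.
Month 1: interest £120.82; balance after payment £7,870.83.
Month 2: interest £117.41; balance after payment £7,638.23.
Month 3: interest £113.94; balance after payment £7,402.17.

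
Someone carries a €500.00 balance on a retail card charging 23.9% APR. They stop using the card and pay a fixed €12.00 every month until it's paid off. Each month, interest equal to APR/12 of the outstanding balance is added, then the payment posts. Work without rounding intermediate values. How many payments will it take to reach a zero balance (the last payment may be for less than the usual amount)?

90 payments

Monthly rate r = 23.9%/12 = 1.99167% = 0.0199167.
Recurrence: B ← B·(1+r) − €12.00.
Month 1: interest €9.96; balance after payment €497.96.
Month 2: interest €9.92; balance after payment €495.88.
Closed form: n = −ln(1 − rB₀/P)/ln(1+r) = −ln(0.17014)/ln(1.01992) ≈ 89.810, so the balance reaches zero during payment 90.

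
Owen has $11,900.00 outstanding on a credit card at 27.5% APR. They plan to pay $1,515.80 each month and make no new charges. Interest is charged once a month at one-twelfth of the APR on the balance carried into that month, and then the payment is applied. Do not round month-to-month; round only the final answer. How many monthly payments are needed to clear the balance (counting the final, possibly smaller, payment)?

Monthly rate r = 27.5%/12 = 2.29167% = 0.0229167.
Recurrence: B ← B·(1+r) − $1,515.80.
Month 1: interest $272.71; balance after payment $10,656.91.
Month 2: interest $244.22; balance after payment $9,385.33.
Closed form: n = −ln(1 − rB₀/P)/ln(1+r) = −ln(0.82009)/ln(1.02292) ≈ 8.754, so the balance reaches zero during payment 9.

9 payments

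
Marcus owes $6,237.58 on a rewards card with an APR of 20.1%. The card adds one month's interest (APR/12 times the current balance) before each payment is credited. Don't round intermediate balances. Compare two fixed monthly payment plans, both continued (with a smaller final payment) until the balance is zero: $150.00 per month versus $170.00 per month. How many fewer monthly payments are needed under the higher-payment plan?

14 fewer payments

Monthly rate r = 20.1%/12 = 1.675% = 0.01675.
At $150.00/mo: n = ⌈−ln(1 − rB₀/P)/ln(1+r)⌉ = 72 payments (last $118.25); total interest = total paid − $6,237.58 = $4,530.67.
At $170.00/mo: 58 payments (last $67.81); total interest $3,520.23.
Payments saved = 72 − 58 = 14.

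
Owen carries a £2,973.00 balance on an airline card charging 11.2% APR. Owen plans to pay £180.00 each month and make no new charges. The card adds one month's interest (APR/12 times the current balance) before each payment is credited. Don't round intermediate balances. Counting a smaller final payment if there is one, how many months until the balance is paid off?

19 payments

Monthly rate r = 11.2%/12 = 0.933333% = 0.00933333.
Recurrence: B ← B·(1+r) − £180.00.
Month 1: interest £27.75; balance after payment £2,820.75.
Month 2: interest £26.33; balance after payment £2,667.07.
Closed form: n = −ln(1 − rB₀/P)/ln(1+r) = −ln(0.84584)/ln(1.00933) ≈ 18.021, so the balance reaches zero during payment 19.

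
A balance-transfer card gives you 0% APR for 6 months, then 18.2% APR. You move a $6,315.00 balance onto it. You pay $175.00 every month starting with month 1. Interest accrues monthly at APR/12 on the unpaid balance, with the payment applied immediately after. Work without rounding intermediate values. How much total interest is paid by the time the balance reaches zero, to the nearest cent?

$1,819.56

Promo months 1–6 at r₀ = 0%/12 = 0; months 7+ at r₁ = 18.2%/12 = 0.0151667.
After month 6 (no interest yet): B = $6,315.00 − 6·$175.00 = $5,265.00.
Then at r₁ with $175.00/mo: n₂ = −ln(1 − r₁·B/P)/ln(1+r₁) ≈ 40.48 → 41 more payments.
Total paid = 46·$175.00 + $84.56 = $8,134.56; interest = $8,134.56 − $6,315.00 = $1,819.56.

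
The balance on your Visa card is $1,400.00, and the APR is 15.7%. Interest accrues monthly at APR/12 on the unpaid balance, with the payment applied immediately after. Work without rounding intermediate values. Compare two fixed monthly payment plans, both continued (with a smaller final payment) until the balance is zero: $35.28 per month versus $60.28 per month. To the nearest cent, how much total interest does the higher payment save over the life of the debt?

$307.78

Monthly rate r = 15.7%/12 = 1.30833% = 0.0130833.
At $35.28/mo: n = ⌈−ln(1 − rB₀/P)/ln(1+r)⌉ = 57 payments (last $11.85); total interest = total paid − $1,400.00 = $587.53.
At $60.28/mo: 28 payments (last $52.19); total interest $279.75.
Interest saved = $587.53 − $279.75 = $307.78.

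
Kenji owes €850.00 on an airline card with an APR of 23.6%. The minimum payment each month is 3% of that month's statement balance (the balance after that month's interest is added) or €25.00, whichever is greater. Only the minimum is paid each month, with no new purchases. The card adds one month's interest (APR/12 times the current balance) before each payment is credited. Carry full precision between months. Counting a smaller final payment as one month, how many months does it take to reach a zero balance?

Monthly rate r = 23.6%/12 = 1.96667% = 0.0196667.
While 3% of the post-interest balance exceeds €25.00, each month B ← (B·(1+r))·(1 − 0.03), i.e. B shrinks by the factor (1+r)·0.97 = 0.98908.
This holds for months 1–4. Entering month 5 the balance is €813.46; 3% of the post-interest balance is now below €25.00, so the flat €25.00 minimum applies from here.
From month 5 a fixed €25.00 at rate r clears €813.46 in 53 more payments. Total: 4 + 53 = 57 months.

57 months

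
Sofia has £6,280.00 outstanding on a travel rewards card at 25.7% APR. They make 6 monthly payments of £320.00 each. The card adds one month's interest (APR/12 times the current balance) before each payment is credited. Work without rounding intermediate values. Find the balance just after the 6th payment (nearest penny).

£5,105.66

Monthly rate r = 25.7%/12 = 2.14167% = 0.0214167.
Each month: B ← B·(1+r) − £320.00.
Month 1: interest £134.50; balance after payment £6,094.50.
Month 2: interest £130.52; balance after payment £5,905.02.
Month 3: interest £126.47; balance after payment £5,711.49.
Month 4: interest £122.32; balance after payment £5,513.81.
Month 5: interest £118.09; balance after payment £5,311.89.
Month 6: interest £113.76; balance after payment £5,105.66.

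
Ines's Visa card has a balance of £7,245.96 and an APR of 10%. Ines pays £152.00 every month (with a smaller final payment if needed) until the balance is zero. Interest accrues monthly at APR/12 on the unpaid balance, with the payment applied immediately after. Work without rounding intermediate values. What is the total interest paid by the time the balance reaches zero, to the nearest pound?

£2,027

Monthly rate r = 10%/12 = 0.833333% = 0.00833333.
Payoff takes n = ⌈−ln(1 − rB₀/P)/ln(1+r)⌉ = ⌈61.004⌉ = 62 payments; the last is £0.68.
Total paid = 61·£152.00 + £0.68 = £9,272.68.
Total interest = total paid − principal = £9,272.68 − £7,245.96 = £2,026.72.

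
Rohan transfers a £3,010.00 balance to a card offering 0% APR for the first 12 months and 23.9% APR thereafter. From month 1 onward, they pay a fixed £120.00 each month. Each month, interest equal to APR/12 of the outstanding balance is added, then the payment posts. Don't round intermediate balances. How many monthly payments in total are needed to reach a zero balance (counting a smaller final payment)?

Promo months 1–12 at r₀ = 0%/12 = 0; months 13+ at r₁ = 23.9%/12 = 0.0199167.
After month 12 (no interest yet): B = £3,010.00 − 12·£120.00 = £1,570.00.
Then at r₁ with £120.00/mo: n₂ = −ln(1 − r₁·B/P)/ln(1+r₁) ≈ 15.31 → 16 more payments.

28 months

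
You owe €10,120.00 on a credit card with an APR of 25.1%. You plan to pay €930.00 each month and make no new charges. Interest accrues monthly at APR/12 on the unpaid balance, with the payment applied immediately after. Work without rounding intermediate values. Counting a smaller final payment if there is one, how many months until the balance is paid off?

Monthly rate r = 25.1%/12 = 2.09167% = 0.0209167.
Recurrence: B ← B·(1+r) − €930.00.
Month 1: interest €211.68; balance after payment €9,401.68.
Month 2: interest €196.65; balance after payment €8,668.33.
Closed form: n = −ln(1 − rB₀/P)/ln(1+r) = −ln(0.77239)/ln(1.02092) ≈ 12.476, so the balance reaches zero during payment 13.

13 months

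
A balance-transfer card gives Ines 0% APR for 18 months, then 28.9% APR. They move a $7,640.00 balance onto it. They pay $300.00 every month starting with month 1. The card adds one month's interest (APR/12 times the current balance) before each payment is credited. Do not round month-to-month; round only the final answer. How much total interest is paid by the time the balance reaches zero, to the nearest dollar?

Promo months 1–18 at r₀ = 0%/12 = 0; months 19+ at r₁ = 28.9%/12 = 0.0240833.
After month 18 (no interest yet): B = $7,640.00 − 18·$300.00 = $2,240.00.
Then at r₁ with $300.00/mo: n₂ = −ln(1 − r₁·B/P)/ln(1+r₁) ≈ 8.33 → 9 more payments.
Total paid = 26·$300.00 + $99.76 = $7,899.76; interest = $7,899.76 − $7,640.00 = $259.76.

$260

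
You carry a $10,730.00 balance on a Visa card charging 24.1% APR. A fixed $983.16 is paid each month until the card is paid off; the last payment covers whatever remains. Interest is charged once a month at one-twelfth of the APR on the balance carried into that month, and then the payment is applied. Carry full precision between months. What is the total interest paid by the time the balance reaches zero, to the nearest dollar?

$1,506

Monthly rate r = 24.1%/12 = 2.00833% = 0.0200833.
Payoff takes n = ⌈−ln(1 − rB₀/P)/ln(1+r)⌉ = ⌈12.443⌉ = 13 payments; the last is $437.79.
Total paid = 12·$983.16 + $437.79 = $12,235.71.
Total interest = total paid − principal = $12,235.71 − $10,730.00 = $1,505.71.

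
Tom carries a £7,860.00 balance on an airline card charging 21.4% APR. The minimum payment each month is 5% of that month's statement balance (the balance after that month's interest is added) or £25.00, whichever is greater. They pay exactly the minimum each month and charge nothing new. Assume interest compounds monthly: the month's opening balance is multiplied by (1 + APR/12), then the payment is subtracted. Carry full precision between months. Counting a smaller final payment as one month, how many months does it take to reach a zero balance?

Monthly rate r = 21.4%/12 = 1.78333% = 0.0178333.
While 5% of the post-interest balance exceeds £25.00, each month B ← (B·(1+r))·(1 − 0.05), i.e. B shrinks by the factor (1+r)·0.95 = 0.96694.
This holds for months 1–83. Entering month 84 the balance is £482.66; 5% of the post-interest balance is now below £25.00, so the flat £25.00 minimum applies from here.
From month 84 a fixed £25.00 at rate r clears £482.66 in 24 more payments. Total: 83 + 24 = 107 months.

107 months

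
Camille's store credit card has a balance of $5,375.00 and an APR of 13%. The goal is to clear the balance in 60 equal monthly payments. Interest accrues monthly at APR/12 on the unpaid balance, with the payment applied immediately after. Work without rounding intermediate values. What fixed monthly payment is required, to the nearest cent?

Monthly rate r = 13%/12 = 1.08333% = 0.0108333.
Level-payment amortization: P = B₀·r / (1 − (1+r)^(−n)) = 5375.00·0.0108333 / (1 − 1.01083^(−60)).
Denominator 1 − (1+r)^(−60) = 0.476126162.
P = 58.2292 / 0.476126162 ≈ 122.30.

$122.30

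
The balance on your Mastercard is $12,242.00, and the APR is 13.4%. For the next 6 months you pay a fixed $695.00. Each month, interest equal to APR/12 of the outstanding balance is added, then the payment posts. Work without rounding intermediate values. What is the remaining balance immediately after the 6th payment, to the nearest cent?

Monthly rate r = 13.4%/12 = 1.11667% = 0.0111667.
Each month: B ← B·(1+r) − $695.00.
Month 1: interest $136.70; balance after payment $11,683.70.
Month 2: interest $130.47; balance after payment $11,119.17.
Month 3: interest $124.16; balance after payment $10,548.33.
Month 4: interest $117.79; balance after payment $9,971.12.
Month 5: interest $111.34; balance after payment $9,387.47.
Month 6: interest $104.83; balance after payment $8,797.30.

$8,797.30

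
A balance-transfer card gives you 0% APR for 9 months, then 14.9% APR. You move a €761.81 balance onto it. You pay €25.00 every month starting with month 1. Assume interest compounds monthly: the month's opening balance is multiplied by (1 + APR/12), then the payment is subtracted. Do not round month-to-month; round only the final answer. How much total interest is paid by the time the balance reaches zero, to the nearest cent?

€91.41

Promo months 1–9 at r₀ = 0%/12 = 0; months 10+ at r₁ = 14.9%/12 = 0.0124167.
After month 9 (no interest yet): B = €761.81 − 9·€25.00 = €536.81.
Then at r₁ with €25.00/mo: n₂ = −ln(1 − r₁·B/P)/ln(1+r₁) ≈ 25.13 → 26 more payments.
Total paid = 34·€25.00 + €3.22 = €853.22; interest = €853.22 − €761.81 = €91.41.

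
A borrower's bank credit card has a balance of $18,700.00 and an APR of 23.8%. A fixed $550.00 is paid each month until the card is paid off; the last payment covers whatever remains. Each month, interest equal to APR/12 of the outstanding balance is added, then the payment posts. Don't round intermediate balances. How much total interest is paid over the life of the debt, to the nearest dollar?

Monthly rate r = 23.8%/12 = 1.98333% = 0.0198333.
Payoff takes n = ⌈−ln(1 − rB₀/P)/ln(1+r)⌉ = ⌈57.125⌉ = 58 payments; the last is $69.08.
Total paid = 57·$550.00 + $69.08 = $31,419.08.
Total interest = total paid − principal = $31,419.08 − $18,700.00 = $12,719.08.

$12,719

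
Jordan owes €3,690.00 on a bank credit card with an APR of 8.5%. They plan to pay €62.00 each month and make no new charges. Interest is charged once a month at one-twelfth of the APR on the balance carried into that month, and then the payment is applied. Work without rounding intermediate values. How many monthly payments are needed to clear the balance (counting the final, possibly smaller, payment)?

78 months

Monthly rate r = 8.5%/12 = 0.708333% = 0.00708333.
Recurrence: B ← B·(1+r) − €62.00.
Month 1: interest €26.14; balance after payment €3,654.14.
Month 2: interest €25.88; balance after payment €3,618.02.
Closed form: n = −ln(1 − rB₀/P)/ln(1+r) = −ln(0.57843)/ln(1.00708) ≈ 77.559, so the balance reaches zero during payment 78.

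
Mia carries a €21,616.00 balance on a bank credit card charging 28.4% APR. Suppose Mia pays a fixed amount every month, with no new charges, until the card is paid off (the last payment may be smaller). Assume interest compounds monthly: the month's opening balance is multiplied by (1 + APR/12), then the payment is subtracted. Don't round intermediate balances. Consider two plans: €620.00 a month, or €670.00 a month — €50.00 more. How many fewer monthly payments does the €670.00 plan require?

13 fewer payments

Monthly rate r = 28.4%/12 = 2.36667% = 0.0236667.
At €620.00/mo: n = ⌈−ln(1 − rB₀/P)/ln(1+r)⌉ = 75 payments (last €340.12); total interest = total paid − €21,616.00 = €24,604.12.
At €670.00/mo: 62 payments (last €436.35); total interest €19,690.35.
Payments saved = 75 − 62 = 13.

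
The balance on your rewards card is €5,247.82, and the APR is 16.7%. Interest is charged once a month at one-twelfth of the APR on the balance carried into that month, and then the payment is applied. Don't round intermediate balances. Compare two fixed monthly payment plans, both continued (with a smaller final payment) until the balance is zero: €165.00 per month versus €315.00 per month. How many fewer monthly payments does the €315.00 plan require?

Monthly rate r = 16.7%/12 = 1.39167% = 0.0139167.
At €165.00/mo: n = ⌈−ln(1 − rB₀/P)/ln(1+r)⌉ = 43 payments (last €48.42); total interest = total paid − €5,247.82 = €1,730.60.
At €315.00/mo: 20 payments (last €26.93); total interest €764.11.
Payments saved = 43 − 20 = 23.

23 fewer payments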